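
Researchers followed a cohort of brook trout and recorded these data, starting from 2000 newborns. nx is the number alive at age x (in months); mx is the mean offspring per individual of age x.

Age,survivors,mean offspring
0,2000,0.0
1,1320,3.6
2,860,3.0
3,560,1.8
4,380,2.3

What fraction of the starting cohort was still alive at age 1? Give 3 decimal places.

0.660

l_1 = n_1/n_0 = 1320/2000 = 0.66 → 0.660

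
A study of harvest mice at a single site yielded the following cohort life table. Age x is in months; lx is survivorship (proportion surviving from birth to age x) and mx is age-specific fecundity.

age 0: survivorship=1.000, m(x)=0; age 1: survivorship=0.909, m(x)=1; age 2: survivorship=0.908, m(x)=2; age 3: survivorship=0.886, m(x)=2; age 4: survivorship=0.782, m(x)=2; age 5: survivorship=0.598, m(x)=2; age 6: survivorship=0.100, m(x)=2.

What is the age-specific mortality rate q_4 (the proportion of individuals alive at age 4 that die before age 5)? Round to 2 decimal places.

q_4 = (l_4 − l_5) / l_4 = (0.782 − 0.598) / 0.782
     = 0.184 / 0.782 = 0.235294… → 0.24

0.24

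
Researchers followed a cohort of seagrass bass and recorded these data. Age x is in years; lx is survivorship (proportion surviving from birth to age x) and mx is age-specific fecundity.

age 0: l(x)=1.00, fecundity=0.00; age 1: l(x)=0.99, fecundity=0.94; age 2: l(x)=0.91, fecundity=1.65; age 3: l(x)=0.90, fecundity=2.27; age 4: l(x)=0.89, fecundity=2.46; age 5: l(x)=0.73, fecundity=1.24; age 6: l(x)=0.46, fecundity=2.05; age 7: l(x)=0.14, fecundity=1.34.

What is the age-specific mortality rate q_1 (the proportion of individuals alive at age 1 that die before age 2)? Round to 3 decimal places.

q_1 = (l_1 − l_2) / l_1 = (0.99 − 0.91) / 0.99
     = 0.08 / 0.99 = 0.080808… → 0.081

0.081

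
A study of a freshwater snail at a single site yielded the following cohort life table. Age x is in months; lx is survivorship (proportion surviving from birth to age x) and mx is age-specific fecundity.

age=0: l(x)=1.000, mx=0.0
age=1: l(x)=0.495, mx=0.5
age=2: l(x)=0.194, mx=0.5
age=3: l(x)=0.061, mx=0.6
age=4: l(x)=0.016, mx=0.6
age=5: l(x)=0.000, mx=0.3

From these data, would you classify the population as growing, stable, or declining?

declining

R0 = Σ lx·mx = 0 + 0.2475 + 0.097 + 0.0366 + 0.0096 + 0 = 0.3907
R0 < 1, so the population is declining.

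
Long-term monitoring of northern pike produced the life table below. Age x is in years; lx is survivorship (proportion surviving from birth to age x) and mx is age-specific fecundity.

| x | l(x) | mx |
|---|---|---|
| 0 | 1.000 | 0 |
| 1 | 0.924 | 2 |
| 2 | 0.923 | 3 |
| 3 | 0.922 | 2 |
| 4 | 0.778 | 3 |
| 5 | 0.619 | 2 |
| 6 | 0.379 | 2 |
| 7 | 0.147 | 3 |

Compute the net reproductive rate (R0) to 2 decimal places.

11.23

lx·mx by age: 0, 1.848, 2.769, 1.844, 2.334, 1.238, 0.758, 0.441
R0 = Σ lx·mx = 11.232 → 11.23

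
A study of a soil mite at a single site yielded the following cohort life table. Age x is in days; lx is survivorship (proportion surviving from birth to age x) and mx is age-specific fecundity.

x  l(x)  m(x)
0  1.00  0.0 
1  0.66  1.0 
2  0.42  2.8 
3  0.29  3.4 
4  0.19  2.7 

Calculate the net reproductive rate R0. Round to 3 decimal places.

lx·mx by age: 0, 0.66, 1.176, 0.986, 0.513
R0 = Σ lx·mx = 3.335 → 3.335

3.335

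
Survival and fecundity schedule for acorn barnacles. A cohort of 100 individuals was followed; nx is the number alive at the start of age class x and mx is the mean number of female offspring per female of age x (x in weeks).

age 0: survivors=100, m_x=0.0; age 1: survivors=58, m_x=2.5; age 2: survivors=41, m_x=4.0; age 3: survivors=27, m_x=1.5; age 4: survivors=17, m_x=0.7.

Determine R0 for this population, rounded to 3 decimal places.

3.614

lx = nx/n0 = nx/100: 1, 0.58, 0.41, 0.27, 0.17
lx·mx by age: 0, 1.45, 1.64, 0.405, 0.119
R0 = Σ lx·mx = 3.614 → 3.614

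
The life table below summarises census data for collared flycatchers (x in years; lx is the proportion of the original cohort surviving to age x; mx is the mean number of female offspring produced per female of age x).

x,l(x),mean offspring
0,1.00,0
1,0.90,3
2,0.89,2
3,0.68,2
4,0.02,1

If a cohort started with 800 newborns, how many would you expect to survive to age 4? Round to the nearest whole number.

16

Expected survivors = N0 · l_4 = 800 × 0.02 = 16 → 16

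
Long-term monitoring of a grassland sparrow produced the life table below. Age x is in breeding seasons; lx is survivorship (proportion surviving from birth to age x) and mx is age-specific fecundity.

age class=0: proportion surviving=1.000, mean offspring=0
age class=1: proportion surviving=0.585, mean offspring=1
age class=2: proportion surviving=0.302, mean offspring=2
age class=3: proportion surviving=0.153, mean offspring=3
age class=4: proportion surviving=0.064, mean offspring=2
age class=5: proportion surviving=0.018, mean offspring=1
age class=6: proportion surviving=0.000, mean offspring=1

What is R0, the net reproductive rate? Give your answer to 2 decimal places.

1.79

lx·mx by age: 0, 0.585, 0.604, 0.459, 0.128, 0.018, 0
R0 = Σ lx·mx = 1.794 → 1.79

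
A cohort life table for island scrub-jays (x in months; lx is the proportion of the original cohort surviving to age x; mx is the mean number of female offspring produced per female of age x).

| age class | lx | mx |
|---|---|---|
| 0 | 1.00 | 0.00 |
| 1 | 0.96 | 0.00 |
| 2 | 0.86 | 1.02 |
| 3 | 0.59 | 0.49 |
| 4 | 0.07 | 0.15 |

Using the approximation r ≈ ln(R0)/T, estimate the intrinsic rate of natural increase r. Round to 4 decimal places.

R0 = Σ lx·mx = 0 + 0 + 0.8772 + 0.2891 + 0.0105 = 1.1768
Σ x·lx·mx = 2.6637; T = 2.6637/1.1768 = 2.26351…
r ≈ ln(R0)/T = ln(1.1768)/2.26351… = 0.071923… → 0.0719

0.0719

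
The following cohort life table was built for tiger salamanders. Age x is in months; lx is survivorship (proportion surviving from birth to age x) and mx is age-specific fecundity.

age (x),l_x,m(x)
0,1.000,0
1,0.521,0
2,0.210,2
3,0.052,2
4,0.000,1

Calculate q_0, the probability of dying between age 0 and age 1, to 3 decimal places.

0.479

q_0 = (l_0 − l_1) / l_0 = (1 − 0.521) / 1
     = 0.479 / 1 = 0.479 → 0.479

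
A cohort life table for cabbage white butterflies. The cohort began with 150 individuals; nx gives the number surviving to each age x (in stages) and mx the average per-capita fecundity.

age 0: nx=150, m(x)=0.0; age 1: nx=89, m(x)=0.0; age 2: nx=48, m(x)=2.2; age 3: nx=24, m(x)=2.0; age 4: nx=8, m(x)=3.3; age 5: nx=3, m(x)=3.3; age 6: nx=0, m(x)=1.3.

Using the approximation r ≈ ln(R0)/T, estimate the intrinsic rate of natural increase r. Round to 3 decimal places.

lx = nx/n0 = nx/150: 1, 0.59333…, 0.32, 0.16, 0.05333…, 0.02, 0
R0 = Σ lx·mx = 0 + 0 + 0.704 + 0.32 + 0.176… + 0.066 + 0 = 1.266…
Σ x·lx·mx = 3.402…; T = 3.402…/1.266… = 2.6872…
r ≈ ln(R0)/T = ln(1.266…)/2.6872… = 0.08777… → 0.088

0.088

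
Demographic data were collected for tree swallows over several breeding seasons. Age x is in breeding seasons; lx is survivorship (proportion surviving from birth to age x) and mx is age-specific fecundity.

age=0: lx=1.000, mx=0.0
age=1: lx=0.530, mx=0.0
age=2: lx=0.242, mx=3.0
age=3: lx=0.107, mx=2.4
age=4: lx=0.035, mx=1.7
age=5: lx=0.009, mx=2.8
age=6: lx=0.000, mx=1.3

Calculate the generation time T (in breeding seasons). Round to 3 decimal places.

lx·mx: 0, 0, 0.726, 0.2568, 0.0595, 0.0252, 0 → R0 = 1.0675
x·lx·mx: 0, 0, 1.452, 0.7704, 0.238, 0.126, 0 → Σ = 2.5864
T = 2.5864 / 1.0675 = 2.422857… → 2.423

2.423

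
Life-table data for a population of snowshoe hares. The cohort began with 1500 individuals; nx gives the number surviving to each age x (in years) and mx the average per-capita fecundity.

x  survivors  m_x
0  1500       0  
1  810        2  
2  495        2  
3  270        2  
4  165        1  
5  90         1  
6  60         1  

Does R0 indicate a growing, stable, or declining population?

lx = nx/n0 = nx/1500: 1, 0.54, 0.33, 0.18, 0.11, 0.06, 0.04
R0 = Σ lx·mx = 0 + 1.08 + 0.66 + 0.36 + 0.11 + 0.06 + 0.04 = 2.31
R0 > 1, so the population is growing.

growing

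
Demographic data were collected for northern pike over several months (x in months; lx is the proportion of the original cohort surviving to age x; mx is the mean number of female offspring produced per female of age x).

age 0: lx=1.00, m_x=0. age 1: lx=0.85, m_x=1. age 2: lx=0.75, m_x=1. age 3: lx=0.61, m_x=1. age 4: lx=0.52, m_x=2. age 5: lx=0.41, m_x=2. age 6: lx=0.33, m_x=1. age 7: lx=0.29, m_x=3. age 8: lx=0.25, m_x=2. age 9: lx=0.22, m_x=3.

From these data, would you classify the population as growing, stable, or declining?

growing

R0 = Σ lx·mx = 0 + 0.85 + 0.75 + 0.61 + 1.04 + 0.82 + 0.33 + 0.87 + 0.5 + 0.66 = 6.43
R0 > 1, so the population is growing.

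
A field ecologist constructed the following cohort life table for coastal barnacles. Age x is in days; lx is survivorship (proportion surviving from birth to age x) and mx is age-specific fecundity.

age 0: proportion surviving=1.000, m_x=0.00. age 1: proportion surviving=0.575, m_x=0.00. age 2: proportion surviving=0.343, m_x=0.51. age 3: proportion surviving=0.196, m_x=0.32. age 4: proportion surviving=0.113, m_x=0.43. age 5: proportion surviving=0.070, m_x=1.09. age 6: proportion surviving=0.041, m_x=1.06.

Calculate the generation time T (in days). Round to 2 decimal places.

3.39

lx·mx: 0, 0, 0.17493, 0.06272, 0.04859, 0.0763, 0.04346 → R0 = 0.406
x·lx·mx: 0, 0, 0.34986, 0.18816, 0.19436, 0.3815, 0.26076 → Σ = 1.37464
T = 1.37464 / 0.406 = 3.385813… → 3.39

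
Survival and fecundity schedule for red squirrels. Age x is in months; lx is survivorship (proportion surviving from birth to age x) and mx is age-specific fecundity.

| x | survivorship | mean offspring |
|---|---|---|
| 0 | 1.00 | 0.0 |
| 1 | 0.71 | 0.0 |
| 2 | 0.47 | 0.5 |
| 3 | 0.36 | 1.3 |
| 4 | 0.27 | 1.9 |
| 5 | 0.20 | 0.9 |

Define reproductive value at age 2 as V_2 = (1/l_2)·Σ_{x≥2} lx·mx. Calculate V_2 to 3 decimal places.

2.970

lx·mx for x ≥ 2: 0.235, 0.468, 0.513, 0.18 → sum = 1.396
V_2 = 1.396 / l_2 = 1.396 / 0.47 = 2.970213… → 2.970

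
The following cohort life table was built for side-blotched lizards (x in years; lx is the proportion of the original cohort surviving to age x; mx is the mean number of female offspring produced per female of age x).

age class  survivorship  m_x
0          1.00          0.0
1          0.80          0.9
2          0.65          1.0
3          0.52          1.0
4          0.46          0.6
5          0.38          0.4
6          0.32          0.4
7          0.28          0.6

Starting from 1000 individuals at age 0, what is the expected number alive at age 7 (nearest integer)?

280

Expected survivors = N0 · l_7 = 1000 × 0.28 = 280 → 280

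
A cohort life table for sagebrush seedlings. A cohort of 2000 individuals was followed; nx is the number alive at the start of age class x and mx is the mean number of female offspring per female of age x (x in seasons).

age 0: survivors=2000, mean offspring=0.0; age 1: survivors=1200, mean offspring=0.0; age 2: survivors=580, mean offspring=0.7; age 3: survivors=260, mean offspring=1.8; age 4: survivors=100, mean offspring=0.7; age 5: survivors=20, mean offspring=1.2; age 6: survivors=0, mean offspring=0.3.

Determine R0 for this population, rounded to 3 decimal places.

0.484

lx = nx/n0 = nx/2000: 1, 0.6, 0.29, 0.13, 0.05, 0.01, 0
lx·mx by age: 0, 0, 0.203, 0.234, 0.035, 0.012, 0
R0 = Σ lx·mx = 0.484 → 0.484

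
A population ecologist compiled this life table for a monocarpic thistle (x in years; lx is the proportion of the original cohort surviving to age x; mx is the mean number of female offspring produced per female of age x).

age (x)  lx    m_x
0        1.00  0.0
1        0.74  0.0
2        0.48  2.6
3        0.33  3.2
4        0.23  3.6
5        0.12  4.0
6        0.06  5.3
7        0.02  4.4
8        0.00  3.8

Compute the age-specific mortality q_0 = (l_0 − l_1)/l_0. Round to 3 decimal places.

0.260

q_0 = (l_0 − l_1) / l_0 = (1 − 0.74) / 1
     = 0.26 / 1 = 0.26 → 0.260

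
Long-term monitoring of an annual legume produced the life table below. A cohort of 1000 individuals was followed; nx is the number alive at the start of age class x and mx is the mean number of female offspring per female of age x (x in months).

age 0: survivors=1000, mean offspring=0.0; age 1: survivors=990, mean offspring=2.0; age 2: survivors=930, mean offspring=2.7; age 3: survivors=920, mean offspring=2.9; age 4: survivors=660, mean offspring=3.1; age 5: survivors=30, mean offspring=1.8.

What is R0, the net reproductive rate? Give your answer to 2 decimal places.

lx = nx/n0 = nx/1000: 1, 0.99, 0.93, 0.92, 0.66, 0.03
lx·mx by age: 0, 1.98, 2.511, 2.668, 2.046, 0.054
R0 = Σ lx·mx = 9.259 → 9.26

9.26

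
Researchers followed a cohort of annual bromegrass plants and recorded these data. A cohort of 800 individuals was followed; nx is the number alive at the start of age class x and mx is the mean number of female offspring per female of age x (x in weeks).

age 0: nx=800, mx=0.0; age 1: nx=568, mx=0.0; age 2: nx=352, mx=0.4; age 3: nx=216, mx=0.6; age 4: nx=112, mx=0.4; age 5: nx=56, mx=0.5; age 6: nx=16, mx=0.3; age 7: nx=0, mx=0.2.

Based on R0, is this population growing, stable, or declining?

declining

lx = nx/n0 = nx/800: 1, 0.71, 0.44, 0.27, 0.14, 0.07, 0.02, 0
R0 = Σ lx·mx = 0 + 0 + 0.176 + 0.162 + 0.056 + 0.035 + 0.006 + 0 = 0.435
R0 < 1, so the population is declining.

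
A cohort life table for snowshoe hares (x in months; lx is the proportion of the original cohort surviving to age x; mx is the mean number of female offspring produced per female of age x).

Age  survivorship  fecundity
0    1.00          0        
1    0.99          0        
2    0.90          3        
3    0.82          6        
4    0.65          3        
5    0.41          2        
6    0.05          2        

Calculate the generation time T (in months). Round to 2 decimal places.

lx·mx: 0, 0, 2.7, 4.92, 1.95, 0.82, 0.1 → R0 = 10.49
x·lx·mx: 0, 0, 5.4, 14.76, 7.8, 4.1, 0.6 → Σ = 32.66
T = 32.66 / 10.49 = 3.113441… → 3.11

3.11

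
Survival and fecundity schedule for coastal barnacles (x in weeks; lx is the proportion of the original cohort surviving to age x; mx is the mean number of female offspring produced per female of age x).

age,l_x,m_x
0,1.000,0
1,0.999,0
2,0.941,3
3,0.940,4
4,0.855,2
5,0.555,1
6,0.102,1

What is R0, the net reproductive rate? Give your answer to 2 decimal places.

8.95

lx·mx by age: 0, 0, 2.823, 3.76, 1.71, 0.555, 0.102
R0 = Σ lx·mx = 8.95 → 8.95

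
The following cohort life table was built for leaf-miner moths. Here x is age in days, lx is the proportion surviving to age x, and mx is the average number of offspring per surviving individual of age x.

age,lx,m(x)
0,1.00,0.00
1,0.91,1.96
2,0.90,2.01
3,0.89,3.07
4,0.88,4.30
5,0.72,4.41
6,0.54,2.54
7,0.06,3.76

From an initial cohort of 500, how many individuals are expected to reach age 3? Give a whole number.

445

Expected survivors = N0 · l_3 = 500 × 0.89 = 445 → 445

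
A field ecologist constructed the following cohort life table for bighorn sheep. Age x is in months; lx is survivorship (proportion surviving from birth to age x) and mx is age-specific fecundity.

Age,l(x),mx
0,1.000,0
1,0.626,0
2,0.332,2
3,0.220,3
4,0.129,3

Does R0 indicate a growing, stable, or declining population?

growing

R0 = Σ lx·mx = 0 + 0 + 0.664 + 0.66 + 0.387 = 1.711
R0 > 1, so the population is growing.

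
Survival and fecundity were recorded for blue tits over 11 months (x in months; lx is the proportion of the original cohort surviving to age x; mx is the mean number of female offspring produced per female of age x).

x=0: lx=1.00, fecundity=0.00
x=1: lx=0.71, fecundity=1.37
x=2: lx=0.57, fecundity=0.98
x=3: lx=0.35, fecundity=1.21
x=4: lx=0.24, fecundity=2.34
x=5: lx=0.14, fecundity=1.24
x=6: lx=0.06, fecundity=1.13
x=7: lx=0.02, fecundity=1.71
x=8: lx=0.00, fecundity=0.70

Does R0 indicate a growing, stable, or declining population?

growing

R0 = Σ lx·mx = 0 + 0.9727 + 0.5586 + 0.4235 + 0.5616 + 0.1736 + 0.0678 + 0.0342 + 0 = 2.792
R0 > 1, so the population is growing.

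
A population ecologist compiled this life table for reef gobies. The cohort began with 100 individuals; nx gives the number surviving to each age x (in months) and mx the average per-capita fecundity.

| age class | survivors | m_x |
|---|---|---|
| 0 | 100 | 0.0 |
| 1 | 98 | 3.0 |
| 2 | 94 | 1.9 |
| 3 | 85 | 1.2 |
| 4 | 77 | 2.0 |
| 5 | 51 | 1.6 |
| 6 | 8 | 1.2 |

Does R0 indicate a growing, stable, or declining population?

growing

lx = nx/n0 = nx/100: 1, 0.98, 0.94, 0.85, 0.77, 0.51, 0.08
R0 = Σ lx·mx = 0 + 2.94 + 1.786 + 1.02 + 1.54 + 0.816 + 0.096 = 8.198
R0 > 1, so the population is growing.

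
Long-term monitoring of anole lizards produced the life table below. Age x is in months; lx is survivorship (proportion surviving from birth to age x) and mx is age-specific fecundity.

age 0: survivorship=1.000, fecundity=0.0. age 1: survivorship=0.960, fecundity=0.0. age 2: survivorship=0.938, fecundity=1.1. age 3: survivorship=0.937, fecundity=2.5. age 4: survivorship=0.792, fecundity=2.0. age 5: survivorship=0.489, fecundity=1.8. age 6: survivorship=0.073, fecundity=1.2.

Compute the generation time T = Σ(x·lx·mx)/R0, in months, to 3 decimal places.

lx·mx: 0, 0, 1.0318, 2.3425, 1.584, 0.8802, 0.0876 → R0 = 5.9261
x·lx·mx: 0, 0, 2.0636, 7.0275, 6.336, 4.401, 0.5256 → Σ = 20.3537
T = 20.3537 / 5.9261 = 3.434586… → 3.435

3.435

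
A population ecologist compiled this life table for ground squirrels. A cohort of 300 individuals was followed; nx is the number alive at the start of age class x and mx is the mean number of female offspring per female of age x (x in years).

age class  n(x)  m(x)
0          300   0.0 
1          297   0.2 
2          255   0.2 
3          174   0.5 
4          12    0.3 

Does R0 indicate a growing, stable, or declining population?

lx = nx/n0 = nx/300: 1, 0.99, 0.85, 0.58, 0.04
R0 = Σ lx·mx = 0 + 0.198 + 0.17 + 0.29 + 0.012 = 0.67
R0 < 1, so the population is declining.

declining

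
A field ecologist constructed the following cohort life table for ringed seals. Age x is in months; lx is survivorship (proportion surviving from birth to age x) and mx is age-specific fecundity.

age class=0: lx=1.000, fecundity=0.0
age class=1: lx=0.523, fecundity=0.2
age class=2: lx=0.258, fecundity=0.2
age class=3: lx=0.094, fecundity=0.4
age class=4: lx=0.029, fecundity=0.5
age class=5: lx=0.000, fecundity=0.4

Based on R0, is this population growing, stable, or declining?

R0 = Σ lx·mx = 0 + 0.1046 + 0.0516 + 0.0376 + 0.0145 + 0 = 0.2083
R0 < 1, so the population is declining.

declining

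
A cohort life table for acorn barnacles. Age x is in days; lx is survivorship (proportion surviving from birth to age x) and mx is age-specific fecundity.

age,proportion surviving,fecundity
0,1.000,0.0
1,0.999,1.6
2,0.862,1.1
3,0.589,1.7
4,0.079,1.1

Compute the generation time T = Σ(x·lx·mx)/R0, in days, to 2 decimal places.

lx·mx: 0, 1.5984, 0.9482, 1.0013, 0.0869 → R0 = 3.6348
x·lx·mx: 0, 1.5984, 1.8964, 3.0039, 0.3476 → Σ = 6.8463
T = 6.8463 / 3.6348 = 1.883542… → 1.88

1.88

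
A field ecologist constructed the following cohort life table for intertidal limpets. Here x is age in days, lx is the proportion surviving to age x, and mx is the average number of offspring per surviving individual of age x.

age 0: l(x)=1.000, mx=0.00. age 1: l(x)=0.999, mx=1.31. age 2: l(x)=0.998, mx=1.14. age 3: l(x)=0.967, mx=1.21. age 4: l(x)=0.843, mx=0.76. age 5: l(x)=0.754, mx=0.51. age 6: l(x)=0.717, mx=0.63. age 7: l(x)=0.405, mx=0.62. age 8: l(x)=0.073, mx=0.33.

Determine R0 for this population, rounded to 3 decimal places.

5.369

lx·mx by age: 0, 1.30869, 1.13772, 1.17007, 0.64068, 0.38454, 0.45171, 0.2511, 0.02409
R0 = Σ lx·mx = 5.3686 → 5.369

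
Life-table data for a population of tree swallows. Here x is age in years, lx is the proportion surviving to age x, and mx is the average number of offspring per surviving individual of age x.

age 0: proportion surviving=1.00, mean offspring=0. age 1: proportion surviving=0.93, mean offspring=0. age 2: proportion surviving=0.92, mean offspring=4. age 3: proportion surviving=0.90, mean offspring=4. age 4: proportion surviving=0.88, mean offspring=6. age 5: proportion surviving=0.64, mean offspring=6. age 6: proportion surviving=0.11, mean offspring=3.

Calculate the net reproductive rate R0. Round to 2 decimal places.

16.73

lx·mx by age: 0, 0, 3.68, 3.6, 5.28, 3.84, 0.33
R0 = Σ lx·mx = 16.73 → 16.73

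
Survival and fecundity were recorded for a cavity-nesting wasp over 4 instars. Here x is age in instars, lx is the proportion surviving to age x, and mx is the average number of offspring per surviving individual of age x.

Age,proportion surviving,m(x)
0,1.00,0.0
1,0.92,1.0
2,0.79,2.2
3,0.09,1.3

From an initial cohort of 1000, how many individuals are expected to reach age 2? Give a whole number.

Expected survivors = N0 · l_2 = 1000 × 0.79 = 790 → 790

790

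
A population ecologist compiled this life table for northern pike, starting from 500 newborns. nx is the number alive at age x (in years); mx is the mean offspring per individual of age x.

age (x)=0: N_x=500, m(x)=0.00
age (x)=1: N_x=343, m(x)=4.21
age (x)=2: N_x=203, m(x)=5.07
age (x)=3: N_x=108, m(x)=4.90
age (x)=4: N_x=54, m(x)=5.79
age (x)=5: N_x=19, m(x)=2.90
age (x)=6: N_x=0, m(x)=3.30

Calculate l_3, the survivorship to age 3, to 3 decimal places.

l_3 = n_3/n_0 = 108/500 = 0.216 → 0.216

0.216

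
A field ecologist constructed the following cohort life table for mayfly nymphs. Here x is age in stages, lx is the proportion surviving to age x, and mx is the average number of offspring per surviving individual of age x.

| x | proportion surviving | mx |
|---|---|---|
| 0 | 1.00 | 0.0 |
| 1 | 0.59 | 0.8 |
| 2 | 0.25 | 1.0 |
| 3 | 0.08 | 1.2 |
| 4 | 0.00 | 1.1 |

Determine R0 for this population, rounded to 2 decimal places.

0.82

lx·mx by age: 0, 0.472, 0.25, 0.096, 0
R0 = Σ lx·mx = 0.818 → 0.82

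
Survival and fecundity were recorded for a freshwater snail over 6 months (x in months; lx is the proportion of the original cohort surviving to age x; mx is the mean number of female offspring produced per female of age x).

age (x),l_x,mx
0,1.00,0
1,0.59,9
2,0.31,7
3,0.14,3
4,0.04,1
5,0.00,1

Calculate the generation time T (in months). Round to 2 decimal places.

lx·mx: 0, 5.31, 2.17, 0.42, 0.04, 0 → R0 = 7.94
x·lx·mx: 0, 5.31, 4.34, 1.26, 0.16, 0 → Σ = 11.07
T = 11.07 / 7.94 = 1.394207… → 1.39

1.39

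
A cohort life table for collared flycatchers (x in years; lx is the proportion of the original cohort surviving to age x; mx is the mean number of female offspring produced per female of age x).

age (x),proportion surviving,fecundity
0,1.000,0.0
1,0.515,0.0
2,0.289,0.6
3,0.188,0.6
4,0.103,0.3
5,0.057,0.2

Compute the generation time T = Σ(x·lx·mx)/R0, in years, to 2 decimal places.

2.64

lx·mx: 0, 0, 0.1734, 0.1128, 0.0309, 0.0114 → R0 = 0.3285
x·lx·mx: 0, 0, 0.3468, 0.3384, 0.1236, 0.057 → Σ = 0.8658
T = 0.8658 / 0.3285 = 2.635616… → 2.64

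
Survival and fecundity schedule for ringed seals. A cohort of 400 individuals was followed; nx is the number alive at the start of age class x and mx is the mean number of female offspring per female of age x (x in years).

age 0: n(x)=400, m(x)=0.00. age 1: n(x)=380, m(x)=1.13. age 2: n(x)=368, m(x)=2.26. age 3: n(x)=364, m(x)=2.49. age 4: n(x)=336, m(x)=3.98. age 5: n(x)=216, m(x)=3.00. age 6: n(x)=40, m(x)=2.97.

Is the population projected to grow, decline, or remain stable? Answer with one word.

lx = nx/n0 = nx/400: 1, 0.95, 0.92, 0.91, 0.84, 0.54, 0.1
R0 = Σ lx·mx = 0 + 1.0735 + 2.0792 + 2.2659 + 3.3432 + 1.62 + 0.297 = 10.6788
R0 > 1, so the population is growing.

growing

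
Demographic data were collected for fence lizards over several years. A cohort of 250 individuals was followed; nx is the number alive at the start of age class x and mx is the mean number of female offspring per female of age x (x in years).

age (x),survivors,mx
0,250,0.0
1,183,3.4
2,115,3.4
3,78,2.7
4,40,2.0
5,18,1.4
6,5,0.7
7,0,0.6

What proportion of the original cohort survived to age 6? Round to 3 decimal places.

0.020

l_6 = n_6/n_0 = 5/250 = 0.02 → 0.020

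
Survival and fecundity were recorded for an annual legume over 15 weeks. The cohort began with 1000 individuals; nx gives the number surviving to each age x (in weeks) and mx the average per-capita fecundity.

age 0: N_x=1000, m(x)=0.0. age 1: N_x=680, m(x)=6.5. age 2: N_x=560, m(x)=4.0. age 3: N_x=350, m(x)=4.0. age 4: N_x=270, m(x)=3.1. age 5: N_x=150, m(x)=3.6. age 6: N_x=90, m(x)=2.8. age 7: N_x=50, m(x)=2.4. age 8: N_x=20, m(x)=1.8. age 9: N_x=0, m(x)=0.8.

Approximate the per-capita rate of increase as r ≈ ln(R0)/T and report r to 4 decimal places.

lx = nx/n0 = nx/1000: 1, 0.68, 0.56, 0.35, 0.27, 0.15, 0.09, 0.05, 0.02, 0
R0 = Σ lx·mx = 0 + 4.42 + 2.24 + 1.4 + 0.837 + 0.54 + 0.252 + 0.12 + 0.036 + 0 = 9.845
Σ x·lx·mx = 21.788; T = 21.788/9.845 = 2.2131…
r ≈ ln(R0)/T = ln(9.845)/2.2131… = 1.033374… → 1.0334

1.0334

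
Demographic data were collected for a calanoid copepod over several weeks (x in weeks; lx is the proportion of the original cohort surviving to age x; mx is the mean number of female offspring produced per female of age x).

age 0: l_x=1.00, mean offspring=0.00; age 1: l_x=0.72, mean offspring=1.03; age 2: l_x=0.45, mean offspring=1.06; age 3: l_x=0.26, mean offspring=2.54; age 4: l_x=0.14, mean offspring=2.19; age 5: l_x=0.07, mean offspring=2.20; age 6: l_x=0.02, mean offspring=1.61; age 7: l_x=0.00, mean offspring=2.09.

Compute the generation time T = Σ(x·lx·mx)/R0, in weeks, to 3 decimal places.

2.473

lx·mx: 0, 0.7416, 0.477, 0.6604, 0.3066, 0.154, 0.0322, 0 → R0 = 2.3718
x·lx·mx: 0, 0.7416, 0.954, 1.9812, 1.2264, 0.77, 0.1932, 0 → Σ = 5.8664
T = 5.8664 / 2.3718 = 2.473396… → 2.473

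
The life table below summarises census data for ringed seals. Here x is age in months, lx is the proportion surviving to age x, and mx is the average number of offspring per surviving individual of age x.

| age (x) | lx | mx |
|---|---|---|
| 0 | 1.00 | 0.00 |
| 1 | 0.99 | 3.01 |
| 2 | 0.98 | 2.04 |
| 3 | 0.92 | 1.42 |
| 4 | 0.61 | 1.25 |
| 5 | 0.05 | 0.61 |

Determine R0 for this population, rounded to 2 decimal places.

lx·mx by age: 0, 2.9799, 1.9992, 1.3064, 0.7625, 0.0305
R0 = Σ lx·mx = 7.0785 → 7.08

7.08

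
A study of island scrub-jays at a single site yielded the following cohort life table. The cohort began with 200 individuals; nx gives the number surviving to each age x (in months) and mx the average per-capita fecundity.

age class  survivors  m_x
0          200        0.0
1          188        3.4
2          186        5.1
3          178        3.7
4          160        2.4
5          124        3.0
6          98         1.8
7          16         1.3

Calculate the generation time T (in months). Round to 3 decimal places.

lx = nx/n0 = nx/200: 1, 0.94, 0.93, 0.89, 0.8, 0.62, 0.49, 0.08
lx·mx: 0, 3.196, 4.743, 3.293, 1.92, 1.86, 0.882, 0.104 → R0 = 15.998
x·lx·mx: 0, 3.196, 9.486, 9.879, 7.68, 9.3, 5.292, 0.728 → Σ = 45.561
T = 45.561 / 15.998 = 2.847918… → 2.848

2.848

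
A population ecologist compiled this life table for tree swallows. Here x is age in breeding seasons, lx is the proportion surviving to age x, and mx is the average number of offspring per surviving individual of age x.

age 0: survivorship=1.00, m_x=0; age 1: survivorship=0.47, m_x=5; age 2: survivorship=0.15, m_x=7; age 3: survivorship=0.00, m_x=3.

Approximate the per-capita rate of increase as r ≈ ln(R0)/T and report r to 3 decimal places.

R0 = Σ lx·mx = 0 + 2.35 + 1.05 + 0 = 3.4
Σ x·lx·mx = 4.45; T = 4.45/3.4 = 1.30882…
r ≈ ln(R0)/T = ln(3.4)/1.30882… = 0.93502… → 0.935

0.935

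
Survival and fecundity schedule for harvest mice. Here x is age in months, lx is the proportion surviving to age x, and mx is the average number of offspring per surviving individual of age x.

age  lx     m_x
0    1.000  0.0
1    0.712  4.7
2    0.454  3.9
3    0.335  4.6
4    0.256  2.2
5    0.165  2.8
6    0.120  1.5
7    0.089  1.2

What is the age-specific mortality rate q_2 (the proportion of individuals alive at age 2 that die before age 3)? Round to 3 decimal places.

q_2 = (l_2 − l_3) / l_2 = (0.454 − 0.335) / 0.454
     = 0.119 / 0.454 = 0.262115… → 0.262

0.262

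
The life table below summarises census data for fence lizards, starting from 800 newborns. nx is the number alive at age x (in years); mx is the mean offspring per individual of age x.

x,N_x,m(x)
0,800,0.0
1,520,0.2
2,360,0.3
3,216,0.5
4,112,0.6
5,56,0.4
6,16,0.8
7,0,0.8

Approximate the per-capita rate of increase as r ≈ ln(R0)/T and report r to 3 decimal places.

-0.245

lx = nx/n0 = nx/800: 1, 0.65, 0.45, 0.27, 0.14, 0.07, 0.02, 0
R0 = Σ lx·mx = 0 + 0.13 + 0.135 + 0.135 + 0.084 + 0.028 + 0.016 + 0 = 0.528
Σ x·lx·mx = 1.377; T = 1.377/0.528 = 2.60795…
r ≈ ln(R0)/T = ln(0.528)/2.60795… = -0.24489… → -0.245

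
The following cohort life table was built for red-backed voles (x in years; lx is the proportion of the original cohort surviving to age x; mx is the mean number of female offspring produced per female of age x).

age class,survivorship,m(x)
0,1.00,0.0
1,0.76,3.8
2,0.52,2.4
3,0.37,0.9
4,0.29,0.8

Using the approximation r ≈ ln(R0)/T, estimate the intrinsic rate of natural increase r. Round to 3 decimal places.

0.995

R0 = Σ lx·mx = 0 + 2.888 + 1.248 + 0.333 + 0.232 = 4.701
Σ x·lx·mx = 7.311; T = 7.311/4.701 = 1.5552…
r ≈ ln(R0)/T = ln(4.701)/1.5552… = 0.99523… → 0.995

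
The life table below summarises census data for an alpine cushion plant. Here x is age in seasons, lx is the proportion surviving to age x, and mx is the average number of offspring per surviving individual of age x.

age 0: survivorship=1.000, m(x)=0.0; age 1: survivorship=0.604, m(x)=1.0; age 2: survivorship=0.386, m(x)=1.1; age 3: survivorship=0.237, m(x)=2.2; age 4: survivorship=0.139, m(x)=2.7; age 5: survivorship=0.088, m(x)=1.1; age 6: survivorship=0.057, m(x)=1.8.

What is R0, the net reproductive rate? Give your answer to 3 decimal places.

lx·mx by age: 0, 0.604, 0.4246, 0.5214, 0.3753, 0.0968, 0.1026
R0 = Σ lx·mx = 2.1247 → 2.125

2.125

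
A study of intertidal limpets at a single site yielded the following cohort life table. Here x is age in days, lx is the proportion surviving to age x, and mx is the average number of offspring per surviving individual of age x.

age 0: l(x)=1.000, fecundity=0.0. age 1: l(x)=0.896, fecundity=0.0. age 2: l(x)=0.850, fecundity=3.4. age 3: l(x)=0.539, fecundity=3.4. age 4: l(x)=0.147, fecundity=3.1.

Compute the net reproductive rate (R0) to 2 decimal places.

5.18

lx·mx by age: 0, 0, 2.89, 1.8326, 0.4557
R0 = Σ lx·mx = 5.1783 → 5.18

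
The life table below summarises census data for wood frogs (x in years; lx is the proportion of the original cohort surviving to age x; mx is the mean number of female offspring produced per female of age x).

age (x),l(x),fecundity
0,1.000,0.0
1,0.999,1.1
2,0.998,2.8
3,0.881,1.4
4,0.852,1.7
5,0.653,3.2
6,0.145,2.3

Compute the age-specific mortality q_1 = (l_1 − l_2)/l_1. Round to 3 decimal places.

q_1 = (l_1 − l_2) / l_1 = (0.999 − 0.998) / 0.999
     = 0.001 / 0.999 = 0.001001… → 0.001

0.001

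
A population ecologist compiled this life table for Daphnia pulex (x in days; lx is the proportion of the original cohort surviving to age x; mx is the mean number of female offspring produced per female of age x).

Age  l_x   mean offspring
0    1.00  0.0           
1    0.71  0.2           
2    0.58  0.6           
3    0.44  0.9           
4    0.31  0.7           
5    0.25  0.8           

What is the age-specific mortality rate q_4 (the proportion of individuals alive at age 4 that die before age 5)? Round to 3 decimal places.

0.194

q_4 = (l_4 − l_5) / l_4 = (0.31 − 0.25) / 0.31
     = 0.06 / 0.31 = 0.193548… → 0.194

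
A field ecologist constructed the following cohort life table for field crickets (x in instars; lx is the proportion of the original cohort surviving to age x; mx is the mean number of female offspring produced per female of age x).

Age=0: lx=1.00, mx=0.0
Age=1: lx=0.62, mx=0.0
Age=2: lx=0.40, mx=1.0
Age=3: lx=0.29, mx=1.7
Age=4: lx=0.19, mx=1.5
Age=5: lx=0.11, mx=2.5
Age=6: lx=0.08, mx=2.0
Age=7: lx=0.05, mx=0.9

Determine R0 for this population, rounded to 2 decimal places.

1.66

lx·mx by age: 0, 0, 0.4, 0.493, 0.285, 0.275, 0.16, 0.045
R0 = Σ lx·mx = 1.658 → 1.66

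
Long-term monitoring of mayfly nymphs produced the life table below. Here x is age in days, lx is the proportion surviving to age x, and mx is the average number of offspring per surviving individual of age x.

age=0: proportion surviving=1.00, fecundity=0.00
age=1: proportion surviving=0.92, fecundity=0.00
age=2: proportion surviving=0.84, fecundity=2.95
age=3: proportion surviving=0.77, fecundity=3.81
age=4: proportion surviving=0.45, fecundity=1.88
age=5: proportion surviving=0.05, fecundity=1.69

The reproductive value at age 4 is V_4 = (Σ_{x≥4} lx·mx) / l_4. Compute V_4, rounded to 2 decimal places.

lx·mx for x ≥ 4: 0.846, 0.0845 → sum = 0.9305
V_4 = 0.9305 / l_4 = 0.9305 / 0.45 = 2.067778… → 2.07

2.07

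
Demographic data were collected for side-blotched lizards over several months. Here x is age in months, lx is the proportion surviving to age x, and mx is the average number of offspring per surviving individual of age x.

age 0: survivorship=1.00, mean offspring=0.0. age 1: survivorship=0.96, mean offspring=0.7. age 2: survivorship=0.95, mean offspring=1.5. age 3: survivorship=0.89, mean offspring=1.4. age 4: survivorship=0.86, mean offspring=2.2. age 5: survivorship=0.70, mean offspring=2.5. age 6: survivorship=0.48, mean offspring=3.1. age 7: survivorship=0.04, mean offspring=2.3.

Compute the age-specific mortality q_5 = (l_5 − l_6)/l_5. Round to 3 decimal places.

q_5 = (l_5 − l_6) / l_5 = (0.7 − 0.48) / 0.7
     = 0.22 / 0.7 = 0.314286… → 0.314

0.314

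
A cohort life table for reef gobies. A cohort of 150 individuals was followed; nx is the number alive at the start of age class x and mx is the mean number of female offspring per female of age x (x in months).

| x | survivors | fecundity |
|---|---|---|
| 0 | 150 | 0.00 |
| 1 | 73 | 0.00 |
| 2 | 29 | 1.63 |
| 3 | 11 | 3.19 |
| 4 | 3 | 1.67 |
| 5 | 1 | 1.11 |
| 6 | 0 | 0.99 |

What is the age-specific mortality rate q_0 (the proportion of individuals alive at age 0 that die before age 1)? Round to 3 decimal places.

lx = nx/n0 = nx/150: 1, 0.48667…, 0.19333…, 0.07333…, 0.02, 0.00667…, 0
q_0 = (l_0 − l_1) / l_0 = (1 − 0.486667…) / 1
     = 0.513333… / 1 = 0.513333… → 0.513

0.513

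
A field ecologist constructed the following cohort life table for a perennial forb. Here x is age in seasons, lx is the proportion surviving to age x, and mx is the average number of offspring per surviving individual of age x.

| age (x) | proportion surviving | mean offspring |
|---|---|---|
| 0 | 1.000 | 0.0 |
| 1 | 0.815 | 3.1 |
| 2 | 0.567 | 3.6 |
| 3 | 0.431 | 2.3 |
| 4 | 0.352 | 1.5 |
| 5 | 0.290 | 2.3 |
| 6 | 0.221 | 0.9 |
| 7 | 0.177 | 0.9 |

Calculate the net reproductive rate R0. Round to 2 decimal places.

7.11

lx·mx by age: 0, 2.5265, 2.0412, 0.9913, 0.528, 0.667, 0.1989, 0.1593
R0 = Σ lx·mx = 7.1122 → 7.11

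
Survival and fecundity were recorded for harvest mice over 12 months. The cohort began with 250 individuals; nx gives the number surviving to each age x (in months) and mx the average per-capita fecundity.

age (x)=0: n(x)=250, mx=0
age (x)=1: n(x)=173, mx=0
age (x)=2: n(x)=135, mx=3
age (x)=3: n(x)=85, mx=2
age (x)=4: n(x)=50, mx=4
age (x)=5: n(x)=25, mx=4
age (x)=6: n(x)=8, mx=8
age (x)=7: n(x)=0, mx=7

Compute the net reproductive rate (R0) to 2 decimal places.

3.76

lx = nx/n0 = nx/250: 1, 0.692, 0.54, 0.34, 0.2, 0.1, 0.032, 0
lx·mx by age: 0, 0, 1.62, 0.68, 0.8, 0.4, 0.256, 0
R0 = Σ lx·mx = 3.756 → 3.76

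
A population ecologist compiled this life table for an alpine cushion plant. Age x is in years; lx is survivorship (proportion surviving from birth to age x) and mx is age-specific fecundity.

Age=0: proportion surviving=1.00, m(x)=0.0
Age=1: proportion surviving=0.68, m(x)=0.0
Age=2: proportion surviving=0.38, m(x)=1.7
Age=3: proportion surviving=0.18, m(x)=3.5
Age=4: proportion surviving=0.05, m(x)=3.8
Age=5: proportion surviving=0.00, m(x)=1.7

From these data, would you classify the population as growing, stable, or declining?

growing

R0 = Σ lx·mx = 0 + 0 + 0.646 + 0.63 + 0.19 + 0 = 1.466
R0 > 1, so the population is growing.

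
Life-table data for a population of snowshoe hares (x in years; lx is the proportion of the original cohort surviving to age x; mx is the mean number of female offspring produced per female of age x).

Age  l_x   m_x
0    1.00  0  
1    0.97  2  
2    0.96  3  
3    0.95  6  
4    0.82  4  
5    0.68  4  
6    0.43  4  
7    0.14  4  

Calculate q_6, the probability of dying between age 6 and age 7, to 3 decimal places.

0.674

q_6 = (l_6 − l_7) / l_6 = (0.43 − 0.14) / 0.43
     = 0.29 / 0.43 = 0.674419… → 0.674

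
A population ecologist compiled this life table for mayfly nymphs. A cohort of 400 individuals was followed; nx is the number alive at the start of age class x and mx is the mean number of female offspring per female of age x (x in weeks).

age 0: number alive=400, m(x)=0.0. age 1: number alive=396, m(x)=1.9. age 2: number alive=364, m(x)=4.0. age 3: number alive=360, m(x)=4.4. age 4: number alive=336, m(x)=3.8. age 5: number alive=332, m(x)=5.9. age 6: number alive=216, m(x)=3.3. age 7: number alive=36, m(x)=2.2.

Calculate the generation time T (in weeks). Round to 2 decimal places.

3.60

lx = nx/n0 = nx/400: 1, 0.99, 0.91, 0.9, 0.84, 0.83, 0.54, 0.09
lx·mx: 0, 1.881, 3.64, 3.96, 3.192, 4.897, 1.782, 0.198 → R0 = 19.55
x·lx·mx: 0, 1.881, 7.28, 11.88, 12.768, 24.485, 10.692, 1.386 → Σ = 70.372
T = 70.372 / 19.55 = 3.599591… → 3.60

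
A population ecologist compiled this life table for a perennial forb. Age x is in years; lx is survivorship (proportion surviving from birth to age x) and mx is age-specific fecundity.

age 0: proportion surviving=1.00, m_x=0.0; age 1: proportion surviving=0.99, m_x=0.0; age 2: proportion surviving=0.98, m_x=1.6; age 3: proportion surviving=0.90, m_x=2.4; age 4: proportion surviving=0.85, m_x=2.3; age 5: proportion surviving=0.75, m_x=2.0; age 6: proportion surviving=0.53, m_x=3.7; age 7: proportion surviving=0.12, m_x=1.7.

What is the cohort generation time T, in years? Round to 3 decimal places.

4.079

lx·mx: 0, 0, 1.568, 2.16, 1.955, 1.5, 1.961, 0.204 → R0 = 9.348
x·lx·mx: 0, 0, 3.136, 6.48, 7.82, 7.5, 11.766, 1.428 → Σ = 38.13
T = 38.13 / 9.348 = 4.078947… → 4.079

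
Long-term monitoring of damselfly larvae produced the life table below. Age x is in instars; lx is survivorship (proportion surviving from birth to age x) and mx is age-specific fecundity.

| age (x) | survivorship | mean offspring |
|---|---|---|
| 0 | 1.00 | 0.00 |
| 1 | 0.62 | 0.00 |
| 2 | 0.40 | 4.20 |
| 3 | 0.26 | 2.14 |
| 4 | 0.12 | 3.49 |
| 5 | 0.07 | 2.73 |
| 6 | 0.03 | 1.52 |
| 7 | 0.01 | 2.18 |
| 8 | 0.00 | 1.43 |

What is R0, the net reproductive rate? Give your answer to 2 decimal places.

2.91

lx·mx by age: 0, 0, 1.68, 0.5564, 0.4188, 0.1911, 0.0456, 0.0218, 0
R0 = Σ lx·mx = 2.9137 → 2.91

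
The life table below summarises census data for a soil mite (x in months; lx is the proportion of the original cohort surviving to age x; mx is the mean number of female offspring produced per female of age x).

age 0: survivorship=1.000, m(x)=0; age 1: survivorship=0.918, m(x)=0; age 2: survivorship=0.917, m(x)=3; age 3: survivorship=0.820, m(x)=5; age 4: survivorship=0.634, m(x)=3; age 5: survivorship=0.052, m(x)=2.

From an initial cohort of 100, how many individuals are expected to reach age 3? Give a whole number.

Expected survivors = N0 · l_3 = 100 × 0.820 = 82 → 82

82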